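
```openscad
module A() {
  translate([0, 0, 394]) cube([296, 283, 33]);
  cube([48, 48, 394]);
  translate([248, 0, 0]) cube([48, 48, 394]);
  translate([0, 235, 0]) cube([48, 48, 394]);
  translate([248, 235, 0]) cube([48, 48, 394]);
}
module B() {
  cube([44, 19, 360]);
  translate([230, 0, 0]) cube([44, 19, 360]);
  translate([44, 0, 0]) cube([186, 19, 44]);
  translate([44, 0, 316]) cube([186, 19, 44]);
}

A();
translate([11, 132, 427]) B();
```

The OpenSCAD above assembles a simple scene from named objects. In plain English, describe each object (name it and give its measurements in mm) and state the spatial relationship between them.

A is a simple wooden stool: a rectangular seat 296 mm (x) by 283 mm (y), 33 mm thick, top face at z = 427 mm, on four square legs, each 48×48 mm in cross-section. The legs rest on z = 0, each flush with a corner of the seat.

B is a picture frame with a 186×272 mm rectangular opening (x by z) and a uniform 44 mm border on every side. Frame depth is 19 mm along y. It is built from two vertical stiles running the full outside height and two horizontal rails spanning the gap between the stiles.

The picture frame is on top of the stool, centred.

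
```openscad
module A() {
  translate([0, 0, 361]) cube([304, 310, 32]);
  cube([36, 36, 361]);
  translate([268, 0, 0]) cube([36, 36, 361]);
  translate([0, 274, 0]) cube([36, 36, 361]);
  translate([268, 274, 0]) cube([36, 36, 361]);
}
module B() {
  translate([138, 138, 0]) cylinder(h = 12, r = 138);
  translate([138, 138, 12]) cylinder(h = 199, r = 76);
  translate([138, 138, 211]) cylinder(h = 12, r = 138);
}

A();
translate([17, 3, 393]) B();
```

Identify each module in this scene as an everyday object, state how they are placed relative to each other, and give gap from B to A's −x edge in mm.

A is a stool. B is a spool. The spool is on top of the stool. The gap from the spool to the stool's −x edge is 17 mm.

The spool's min-x is at 17; the stool's min-x is 0; gap = 17 mm.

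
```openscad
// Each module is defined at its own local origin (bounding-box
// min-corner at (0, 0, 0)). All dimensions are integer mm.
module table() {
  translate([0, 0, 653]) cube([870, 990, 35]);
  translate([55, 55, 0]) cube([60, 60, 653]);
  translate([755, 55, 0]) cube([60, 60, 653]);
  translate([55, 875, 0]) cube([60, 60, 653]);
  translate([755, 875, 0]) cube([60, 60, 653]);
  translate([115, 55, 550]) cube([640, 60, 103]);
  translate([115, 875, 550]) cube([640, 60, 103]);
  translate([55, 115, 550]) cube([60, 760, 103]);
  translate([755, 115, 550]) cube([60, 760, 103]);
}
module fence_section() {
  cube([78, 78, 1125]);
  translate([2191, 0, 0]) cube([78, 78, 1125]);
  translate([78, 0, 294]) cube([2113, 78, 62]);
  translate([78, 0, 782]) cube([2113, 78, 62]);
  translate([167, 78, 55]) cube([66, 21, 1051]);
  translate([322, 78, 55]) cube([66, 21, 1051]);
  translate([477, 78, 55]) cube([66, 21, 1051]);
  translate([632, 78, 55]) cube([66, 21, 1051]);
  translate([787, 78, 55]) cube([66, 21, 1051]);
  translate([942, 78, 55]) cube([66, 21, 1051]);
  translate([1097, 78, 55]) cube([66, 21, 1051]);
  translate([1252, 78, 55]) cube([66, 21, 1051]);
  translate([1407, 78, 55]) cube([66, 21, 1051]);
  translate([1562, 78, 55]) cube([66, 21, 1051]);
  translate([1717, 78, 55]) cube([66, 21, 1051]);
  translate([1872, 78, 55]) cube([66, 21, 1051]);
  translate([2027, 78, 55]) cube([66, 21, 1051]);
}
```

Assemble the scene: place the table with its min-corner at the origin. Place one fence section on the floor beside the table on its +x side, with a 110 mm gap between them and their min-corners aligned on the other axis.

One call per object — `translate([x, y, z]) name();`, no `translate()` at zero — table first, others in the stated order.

table();
translate([980, 0, 0]) fence_section();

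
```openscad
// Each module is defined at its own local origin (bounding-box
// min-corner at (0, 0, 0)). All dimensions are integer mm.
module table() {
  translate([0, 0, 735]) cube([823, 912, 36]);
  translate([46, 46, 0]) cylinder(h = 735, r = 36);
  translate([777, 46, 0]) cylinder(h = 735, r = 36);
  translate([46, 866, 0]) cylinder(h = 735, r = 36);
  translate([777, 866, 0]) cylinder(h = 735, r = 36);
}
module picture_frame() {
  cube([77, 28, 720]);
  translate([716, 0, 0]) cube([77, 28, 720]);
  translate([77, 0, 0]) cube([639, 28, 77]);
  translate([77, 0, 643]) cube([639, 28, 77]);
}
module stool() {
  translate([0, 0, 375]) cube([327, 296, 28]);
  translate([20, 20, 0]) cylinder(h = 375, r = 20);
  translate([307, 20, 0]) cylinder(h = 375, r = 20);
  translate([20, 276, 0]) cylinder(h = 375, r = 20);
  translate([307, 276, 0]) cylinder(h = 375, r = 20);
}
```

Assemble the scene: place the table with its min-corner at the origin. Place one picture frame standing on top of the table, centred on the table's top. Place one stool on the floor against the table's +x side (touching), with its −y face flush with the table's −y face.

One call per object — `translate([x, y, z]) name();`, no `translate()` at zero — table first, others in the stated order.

table();
translate([15, 442, 771]) picture_frame();
translate([823, 0, 0]) stool();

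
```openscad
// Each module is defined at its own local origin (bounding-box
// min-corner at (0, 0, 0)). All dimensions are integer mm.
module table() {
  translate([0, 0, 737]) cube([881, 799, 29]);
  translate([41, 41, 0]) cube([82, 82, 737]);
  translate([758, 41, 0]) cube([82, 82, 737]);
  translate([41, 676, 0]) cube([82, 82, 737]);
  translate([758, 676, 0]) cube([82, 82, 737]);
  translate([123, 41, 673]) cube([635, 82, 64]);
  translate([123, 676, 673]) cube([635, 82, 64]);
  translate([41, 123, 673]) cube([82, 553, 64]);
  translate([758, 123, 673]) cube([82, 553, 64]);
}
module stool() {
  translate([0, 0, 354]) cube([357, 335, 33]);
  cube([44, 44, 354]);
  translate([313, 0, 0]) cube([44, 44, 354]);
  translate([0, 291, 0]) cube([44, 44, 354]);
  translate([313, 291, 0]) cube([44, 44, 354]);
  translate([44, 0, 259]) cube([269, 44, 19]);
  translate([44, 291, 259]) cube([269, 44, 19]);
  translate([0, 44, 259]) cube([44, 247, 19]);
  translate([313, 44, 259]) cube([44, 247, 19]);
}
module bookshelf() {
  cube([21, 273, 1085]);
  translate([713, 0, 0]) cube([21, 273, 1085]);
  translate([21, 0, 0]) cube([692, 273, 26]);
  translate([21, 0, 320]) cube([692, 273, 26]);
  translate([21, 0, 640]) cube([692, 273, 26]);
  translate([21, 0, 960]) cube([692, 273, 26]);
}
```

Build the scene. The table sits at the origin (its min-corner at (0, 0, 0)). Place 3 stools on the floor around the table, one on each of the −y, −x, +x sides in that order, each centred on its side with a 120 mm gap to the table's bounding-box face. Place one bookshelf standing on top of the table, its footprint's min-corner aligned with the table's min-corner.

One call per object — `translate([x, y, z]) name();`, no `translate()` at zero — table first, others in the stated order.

table();
translate([262, -455, 0]) stool();
translate([-477, 232, 0]) stool();
translate([1001, 232, 0]) stool();
translate([0, 0, 766]) bookshelf();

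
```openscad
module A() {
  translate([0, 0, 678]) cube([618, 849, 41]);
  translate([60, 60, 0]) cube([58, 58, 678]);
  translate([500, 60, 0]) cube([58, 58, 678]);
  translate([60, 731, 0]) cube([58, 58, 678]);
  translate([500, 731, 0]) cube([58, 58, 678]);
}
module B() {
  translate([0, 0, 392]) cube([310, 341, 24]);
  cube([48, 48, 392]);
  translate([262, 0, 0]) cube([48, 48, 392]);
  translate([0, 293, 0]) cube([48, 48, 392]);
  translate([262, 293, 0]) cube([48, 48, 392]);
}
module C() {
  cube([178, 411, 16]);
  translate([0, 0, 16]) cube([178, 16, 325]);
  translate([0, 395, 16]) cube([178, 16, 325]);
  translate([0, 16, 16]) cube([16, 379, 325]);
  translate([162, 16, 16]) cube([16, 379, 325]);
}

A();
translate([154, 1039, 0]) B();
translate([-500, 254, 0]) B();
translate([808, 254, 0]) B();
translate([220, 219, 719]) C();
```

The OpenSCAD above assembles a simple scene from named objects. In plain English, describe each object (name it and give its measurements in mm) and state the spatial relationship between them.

A is a table with a 618×849 mm rectangular top, 41 mm thick, top surface at z = 719 mm, supported by four 58×58 mm square legs, each inset 60 mm from the nearest pair of top edges, running from the floor.

B is a four-legged stool. The seat is 310×341 mm, 24 mm thick, top at z = 416 mm. It stands on four square legs, each 48×48 mm in cross-section, from z = 0 to the seat underside, each flush with a corner of the seat.

C is an open-topped rectangular box: outside dimensions 178×411×341 mm, with a uniform wall and base thickness of 16 mm. The base is a full 178×411 slab on the floor; four walls sit on top of the base. The front and back walls (the −y and +y sides) span the full width; the two side walls fit between them.

Three stools sit around the table at the +y, −x, +x sides. The open box is on top of the table, centred.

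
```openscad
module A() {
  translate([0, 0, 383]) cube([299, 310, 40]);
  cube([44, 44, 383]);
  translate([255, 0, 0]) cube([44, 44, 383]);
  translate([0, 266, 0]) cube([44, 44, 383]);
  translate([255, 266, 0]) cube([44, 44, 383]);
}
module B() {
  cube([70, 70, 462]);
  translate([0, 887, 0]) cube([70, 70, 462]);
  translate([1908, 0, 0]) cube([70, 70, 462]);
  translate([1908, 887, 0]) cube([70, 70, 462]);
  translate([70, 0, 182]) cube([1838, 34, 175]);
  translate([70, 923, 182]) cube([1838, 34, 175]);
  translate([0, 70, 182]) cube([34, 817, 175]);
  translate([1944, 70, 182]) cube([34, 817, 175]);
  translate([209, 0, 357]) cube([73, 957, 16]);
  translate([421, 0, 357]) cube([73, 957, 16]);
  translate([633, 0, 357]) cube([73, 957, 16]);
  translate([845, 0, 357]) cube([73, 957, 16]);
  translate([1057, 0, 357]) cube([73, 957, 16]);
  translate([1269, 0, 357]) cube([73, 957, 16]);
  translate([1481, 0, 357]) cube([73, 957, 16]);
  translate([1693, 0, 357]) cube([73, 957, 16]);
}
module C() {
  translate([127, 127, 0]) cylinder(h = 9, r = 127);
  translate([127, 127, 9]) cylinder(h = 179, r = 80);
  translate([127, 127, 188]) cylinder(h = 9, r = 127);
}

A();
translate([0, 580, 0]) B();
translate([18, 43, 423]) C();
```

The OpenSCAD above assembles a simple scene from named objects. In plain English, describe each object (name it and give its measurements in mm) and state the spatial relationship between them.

A is a simple wooden stool: a rectangular seat 299 mm (x) by 310 mm (y), 40 mm thick, top face at z = 423 mm, on four square legs, each 44×44 mm in cross-section. The legs rest on z = 0, each flush with a corner of the seat.

B is a bed frame 1978 mm long (x) by 957 mm wide (y). Four 70×70 mm corner posts, 462 mm tall, at the corners of the footprint. Four rails of 34 mm thickness and 175 mm height run between adjacent posts with their undersides at z = 182 mm, their outer faces flush with the outside of the frame (the two x-running rails run between the posts' inner faces; the two y-running rails run between the posts' inner faces). 8 slats, each 73 mm wide (x) and 16 mm thick, lie across the top of the two x-running rails, running the full 957 mm width of the frame in y; the slats are evenly spaced along x between the inner faces of the end posts with equal gaps (rounded down to the nearest mm) at the −x end and between each pair — any rounding remainder accumulates at the +x end.

C is a spool: two coaxial disc flanges of radius 127 mm and thickness 9 mm, joined by a core cylinder of radius 80 mm and height 179 mm. The lower flange rests on z = 0 and the three cylinders share a vertical axis.

The bed frame is on the floor beside the stool on its +y side. The spool is on top of the stool.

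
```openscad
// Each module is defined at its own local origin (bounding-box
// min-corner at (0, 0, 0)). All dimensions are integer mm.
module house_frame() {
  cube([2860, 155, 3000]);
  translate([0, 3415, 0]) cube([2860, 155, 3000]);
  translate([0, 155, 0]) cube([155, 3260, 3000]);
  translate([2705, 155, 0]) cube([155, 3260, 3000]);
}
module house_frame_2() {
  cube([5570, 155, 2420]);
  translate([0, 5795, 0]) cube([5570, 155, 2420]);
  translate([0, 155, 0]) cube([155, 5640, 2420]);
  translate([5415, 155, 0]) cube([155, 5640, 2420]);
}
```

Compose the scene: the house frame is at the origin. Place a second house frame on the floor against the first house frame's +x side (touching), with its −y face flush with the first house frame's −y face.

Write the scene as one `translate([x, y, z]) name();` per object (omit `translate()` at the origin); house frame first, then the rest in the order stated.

house_frame();
translate([2860, 0, 0]) house_frame_2();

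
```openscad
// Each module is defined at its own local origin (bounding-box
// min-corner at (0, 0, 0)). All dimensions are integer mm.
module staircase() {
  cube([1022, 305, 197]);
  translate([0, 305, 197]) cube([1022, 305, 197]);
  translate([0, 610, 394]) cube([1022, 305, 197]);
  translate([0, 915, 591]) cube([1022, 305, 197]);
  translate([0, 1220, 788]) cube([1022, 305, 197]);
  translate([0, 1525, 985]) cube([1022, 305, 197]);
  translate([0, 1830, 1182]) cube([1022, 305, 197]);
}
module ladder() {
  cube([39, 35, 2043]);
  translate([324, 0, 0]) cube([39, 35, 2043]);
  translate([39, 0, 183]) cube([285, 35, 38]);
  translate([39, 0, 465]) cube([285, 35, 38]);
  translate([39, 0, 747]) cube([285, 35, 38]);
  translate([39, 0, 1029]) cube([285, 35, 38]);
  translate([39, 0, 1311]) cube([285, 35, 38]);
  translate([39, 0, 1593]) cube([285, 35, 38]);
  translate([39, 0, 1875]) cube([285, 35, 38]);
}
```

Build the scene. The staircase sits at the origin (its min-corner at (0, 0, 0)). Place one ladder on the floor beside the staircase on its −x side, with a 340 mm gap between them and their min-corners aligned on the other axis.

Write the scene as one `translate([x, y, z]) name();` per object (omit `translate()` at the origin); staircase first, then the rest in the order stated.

staircase();
translate([-703, 0, 0]) ladder();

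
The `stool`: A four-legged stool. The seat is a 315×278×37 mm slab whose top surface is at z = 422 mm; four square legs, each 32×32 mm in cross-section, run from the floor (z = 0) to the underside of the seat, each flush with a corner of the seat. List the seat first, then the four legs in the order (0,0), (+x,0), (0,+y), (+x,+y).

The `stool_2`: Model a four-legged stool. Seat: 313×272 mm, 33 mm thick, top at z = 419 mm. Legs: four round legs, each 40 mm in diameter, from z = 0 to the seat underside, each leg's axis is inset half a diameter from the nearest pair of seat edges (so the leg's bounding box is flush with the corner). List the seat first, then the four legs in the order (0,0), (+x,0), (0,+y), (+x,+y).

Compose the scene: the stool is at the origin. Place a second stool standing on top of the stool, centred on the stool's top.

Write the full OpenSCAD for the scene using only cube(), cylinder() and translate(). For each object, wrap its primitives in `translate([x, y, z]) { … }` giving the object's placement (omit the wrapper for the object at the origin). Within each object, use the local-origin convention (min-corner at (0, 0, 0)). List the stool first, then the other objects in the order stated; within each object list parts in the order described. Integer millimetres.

translate([0, 0, 385]) cube([315, 278, 37]);
cube([32, 32, 385]);
translate([283, 0, 0]) cube([32, 32, 385]);
translate([0, 246, 0]) cube([32, 32, 385]);
translate([283, 246, 0]) cube([32, 32, 385]);
translate([1, 3, 422]) {
  translate([0, 0, 386]) cube([313, 272, 33]);
  translate([20, 20, 0]) cylinder(h = 386, r = 20);
  translate([293, 20, 0]) cylinder(h = 386, r = 20);
  translate([20, 252, 0]) cylinder(h = 386, r = 20);
  translate([293, 252, 0]) cylinder(h = 386, r = 20);
}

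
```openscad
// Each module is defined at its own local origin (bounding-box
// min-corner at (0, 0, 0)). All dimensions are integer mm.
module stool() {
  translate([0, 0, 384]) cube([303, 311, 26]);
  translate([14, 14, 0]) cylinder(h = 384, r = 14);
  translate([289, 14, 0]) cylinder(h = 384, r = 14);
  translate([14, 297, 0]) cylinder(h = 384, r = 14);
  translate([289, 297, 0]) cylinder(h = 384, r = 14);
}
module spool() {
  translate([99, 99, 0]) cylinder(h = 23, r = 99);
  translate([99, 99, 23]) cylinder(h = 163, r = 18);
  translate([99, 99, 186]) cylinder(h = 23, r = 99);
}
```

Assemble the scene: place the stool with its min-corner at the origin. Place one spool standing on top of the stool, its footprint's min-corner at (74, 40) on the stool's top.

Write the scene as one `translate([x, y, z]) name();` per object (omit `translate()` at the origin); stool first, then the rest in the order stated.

stool();
translate([74, 40, 410]) spool();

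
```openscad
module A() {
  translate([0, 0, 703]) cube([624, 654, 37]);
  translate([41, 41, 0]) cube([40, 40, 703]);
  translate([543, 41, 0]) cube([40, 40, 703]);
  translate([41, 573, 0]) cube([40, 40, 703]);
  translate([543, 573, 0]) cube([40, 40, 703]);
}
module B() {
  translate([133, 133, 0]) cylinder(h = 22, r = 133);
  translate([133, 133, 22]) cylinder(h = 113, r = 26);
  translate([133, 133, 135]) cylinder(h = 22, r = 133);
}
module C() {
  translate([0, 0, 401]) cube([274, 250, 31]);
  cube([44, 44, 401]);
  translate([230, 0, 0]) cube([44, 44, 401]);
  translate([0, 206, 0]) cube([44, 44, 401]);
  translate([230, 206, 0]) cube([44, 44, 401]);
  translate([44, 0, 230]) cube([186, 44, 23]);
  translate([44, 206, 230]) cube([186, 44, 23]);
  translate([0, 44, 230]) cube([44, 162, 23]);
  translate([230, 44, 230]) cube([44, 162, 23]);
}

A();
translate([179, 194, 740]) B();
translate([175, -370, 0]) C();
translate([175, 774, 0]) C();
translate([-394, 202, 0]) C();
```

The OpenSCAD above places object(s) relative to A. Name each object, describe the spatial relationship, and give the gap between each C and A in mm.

A is a table. B is a spool. C is a stool. The spool is on top of the table, centred. Three stools sit around the table at the −y, +y, −x sides. The gap between each stool and the table is 120 mm.

Each stool's nearest face is 120 mm from the table's bounding box.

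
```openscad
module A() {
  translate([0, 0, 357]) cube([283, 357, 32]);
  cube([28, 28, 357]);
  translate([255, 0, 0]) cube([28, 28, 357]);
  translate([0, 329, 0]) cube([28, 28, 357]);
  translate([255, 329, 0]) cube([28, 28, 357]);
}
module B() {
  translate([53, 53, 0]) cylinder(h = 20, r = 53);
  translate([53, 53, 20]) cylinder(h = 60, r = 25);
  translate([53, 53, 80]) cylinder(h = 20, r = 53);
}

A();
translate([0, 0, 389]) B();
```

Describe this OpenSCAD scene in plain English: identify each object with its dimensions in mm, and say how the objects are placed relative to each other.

A is a simple wooden stool: a rectangular seat 283 mm (x) by 357 mm (y), 32 mm thick, top face at z = 389 mm, on four square legs, each 28×28 mm in cross-section. The legs rest on z = 0, each flush with a corner of the seat.

B is a spool: two coaxial disc flanges of radius 53 mm and thickness 20 mm, joined by a core cylinder of radius 25 mm and height 60 mm. The lower flange rests on z = 0 and the three cylinders share a vertical axis.

The spool is on top of the stool.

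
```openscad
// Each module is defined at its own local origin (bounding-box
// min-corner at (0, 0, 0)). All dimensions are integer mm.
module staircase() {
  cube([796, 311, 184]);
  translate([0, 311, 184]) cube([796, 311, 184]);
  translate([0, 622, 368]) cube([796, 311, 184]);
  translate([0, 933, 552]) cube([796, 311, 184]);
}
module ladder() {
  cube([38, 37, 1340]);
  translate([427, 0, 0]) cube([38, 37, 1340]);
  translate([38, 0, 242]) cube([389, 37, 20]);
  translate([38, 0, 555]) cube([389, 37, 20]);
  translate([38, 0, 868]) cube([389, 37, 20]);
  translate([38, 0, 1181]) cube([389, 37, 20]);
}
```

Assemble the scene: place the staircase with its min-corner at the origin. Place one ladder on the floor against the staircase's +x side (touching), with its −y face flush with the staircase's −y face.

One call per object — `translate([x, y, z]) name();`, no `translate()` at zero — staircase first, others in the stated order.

staircase();
translate([796, 0, 0]) ladder();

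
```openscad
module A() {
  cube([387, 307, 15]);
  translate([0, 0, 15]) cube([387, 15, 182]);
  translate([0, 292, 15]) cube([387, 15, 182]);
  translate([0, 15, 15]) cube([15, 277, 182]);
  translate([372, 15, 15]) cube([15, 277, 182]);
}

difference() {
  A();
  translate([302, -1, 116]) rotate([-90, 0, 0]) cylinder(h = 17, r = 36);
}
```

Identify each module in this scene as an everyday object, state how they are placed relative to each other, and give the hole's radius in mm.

A is an open box. The open box has a circular hole through its front wall. The hole's radius is 36 mm.

The subtracted cylinder has r = 36 mm.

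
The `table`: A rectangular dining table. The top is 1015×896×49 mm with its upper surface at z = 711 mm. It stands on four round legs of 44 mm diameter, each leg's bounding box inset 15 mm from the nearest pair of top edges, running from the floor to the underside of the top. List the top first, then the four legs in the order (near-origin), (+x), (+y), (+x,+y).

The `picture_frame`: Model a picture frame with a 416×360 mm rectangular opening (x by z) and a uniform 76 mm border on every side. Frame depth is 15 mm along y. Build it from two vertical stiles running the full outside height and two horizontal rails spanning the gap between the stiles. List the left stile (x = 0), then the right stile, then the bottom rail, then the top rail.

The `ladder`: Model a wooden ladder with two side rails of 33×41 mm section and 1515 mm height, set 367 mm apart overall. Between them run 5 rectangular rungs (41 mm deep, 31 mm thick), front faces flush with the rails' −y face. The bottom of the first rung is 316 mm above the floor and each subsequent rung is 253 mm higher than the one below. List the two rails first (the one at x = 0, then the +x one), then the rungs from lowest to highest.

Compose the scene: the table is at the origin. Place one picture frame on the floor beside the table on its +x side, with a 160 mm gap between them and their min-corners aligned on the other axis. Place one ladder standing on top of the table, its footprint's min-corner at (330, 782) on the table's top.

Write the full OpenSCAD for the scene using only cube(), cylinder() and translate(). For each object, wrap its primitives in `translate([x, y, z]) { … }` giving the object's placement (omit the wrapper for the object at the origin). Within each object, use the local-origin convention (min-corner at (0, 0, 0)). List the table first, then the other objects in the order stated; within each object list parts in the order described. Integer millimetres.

translate([0, 0, 662]) cube([1015, 896, 49]);
translate([37, 37, 0]) cylinder(h = 662, r = 22);
translate([978, 37, 0]) cylinder(h = 662, r = 22);
translate([37, 859, 0]) cylinder(h = 662, r = 22);
translate([978, 859, 0]) cylinder(h = 662, r = 22);
translate([1175, 0, 0]) {
  cube([76, 15, 512]);
  translate([492, 0, 0]) cube([76, 15, 512]);
  translate([76, 0, 0]) cube([416, 15, 76]);
  translate([76, 0, 436]) cube([416, 15, 76]);
}
translate([330, 782, 711]) {
  cube([33, 41, 1515]);
  translate([334, 0, 0]) cube([33, 41, 1515]);
  translate([33, 0, 316]) cube([301, 41, 31]);
  translate([33, 0, 569]) cube([301, 41, 31]);
  translate([33, 0, 822]) cube([301, 41, 31]);
  translate([33, 0, 1075]) cube([301, 41, 31]);
  translate([33, 0, 1328]) cube([301, 41, 31]);
}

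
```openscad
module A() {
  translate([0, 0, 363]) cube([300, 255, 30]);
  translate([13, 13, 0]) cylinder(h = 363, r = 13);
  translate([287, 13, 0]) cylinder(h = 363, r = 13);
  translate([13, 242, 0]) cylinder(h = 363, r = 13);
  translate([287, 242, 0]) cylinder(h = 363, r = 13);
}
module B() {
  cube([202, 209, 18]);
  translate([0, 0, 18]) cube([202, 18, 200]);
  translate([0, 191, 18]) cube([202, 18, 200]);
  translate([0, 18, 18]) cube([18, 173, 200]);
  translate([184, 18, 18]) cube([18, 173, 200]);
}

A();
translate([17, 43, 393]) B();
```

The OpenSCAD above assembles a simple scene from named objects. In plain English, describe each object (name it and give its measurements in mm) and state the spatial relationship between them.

A is a four-legged stool. The seat is a 300×255×30 mm slab whose top surface is at z = 393 mm; four round legs, each 26 mm in diameter, run from the floor (z = 0) to the underside of the seat, each leg's axis is inset half a diameter from the nearest pair of seat edges (so the leg's bounding box is flush with the corner).

B is an open-topped rectangular box: outside dimensions 202×209×218 mm, with a uniform wall and base thickness of 18 mm. The base is a full 202×209 slab on the floor; four walls sit on top of the base. The front and back walls (the −y and +y sides) span the full width; the two side walls fit between them.

The open box is on top of the stool.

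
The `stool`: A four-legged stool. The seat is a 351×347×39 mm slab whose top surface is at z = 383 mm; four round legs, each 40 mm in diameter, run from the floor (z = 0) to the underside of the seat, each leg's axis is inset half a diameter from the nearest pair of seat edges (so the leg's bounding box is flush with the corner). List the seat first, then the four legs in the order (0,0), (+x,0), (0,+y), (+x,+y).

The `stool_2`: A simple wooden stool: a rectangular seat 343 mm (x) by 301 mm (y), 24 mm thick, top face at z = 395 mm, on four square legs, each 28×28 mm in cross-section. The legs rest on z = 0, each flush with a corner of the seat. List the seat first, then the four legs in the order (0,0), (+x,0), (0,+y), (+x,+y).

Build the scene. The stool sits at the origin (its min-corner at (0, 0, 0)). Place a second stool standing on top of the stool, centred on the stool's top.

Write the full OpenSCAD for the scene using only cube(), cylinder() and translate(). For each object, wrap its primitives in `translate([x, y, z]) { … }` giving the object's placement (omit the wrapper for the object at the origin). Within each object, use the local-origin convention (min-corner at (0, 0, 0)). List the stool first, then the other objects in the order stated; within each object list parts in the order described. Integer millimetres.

translate([0, 0, 344]) cube([351, 347, 39]);
translate([20, 20, 0]) cylinder(h = 344, r = 20);
translate([331, 20, 0]) cylinder(h = 344, r = 20);
translate([20, 327, 0]) cylinder(h = 344, r = 20);
translate([331, 327, 0]) cylinder(h = 344, r = 20);
translate([4, 23, 383]) {
  translate([0, 0, 371]) cube([343, 301, 24]);
  cube([28, 28, 371]);
  translate([315, 0, 0]) cube([28, 28, 371]);
  translate([0, 273, 0]) cube([28, 28, 371]);
  translate([315, 273, 0]) cube([28, 28, 371]);
}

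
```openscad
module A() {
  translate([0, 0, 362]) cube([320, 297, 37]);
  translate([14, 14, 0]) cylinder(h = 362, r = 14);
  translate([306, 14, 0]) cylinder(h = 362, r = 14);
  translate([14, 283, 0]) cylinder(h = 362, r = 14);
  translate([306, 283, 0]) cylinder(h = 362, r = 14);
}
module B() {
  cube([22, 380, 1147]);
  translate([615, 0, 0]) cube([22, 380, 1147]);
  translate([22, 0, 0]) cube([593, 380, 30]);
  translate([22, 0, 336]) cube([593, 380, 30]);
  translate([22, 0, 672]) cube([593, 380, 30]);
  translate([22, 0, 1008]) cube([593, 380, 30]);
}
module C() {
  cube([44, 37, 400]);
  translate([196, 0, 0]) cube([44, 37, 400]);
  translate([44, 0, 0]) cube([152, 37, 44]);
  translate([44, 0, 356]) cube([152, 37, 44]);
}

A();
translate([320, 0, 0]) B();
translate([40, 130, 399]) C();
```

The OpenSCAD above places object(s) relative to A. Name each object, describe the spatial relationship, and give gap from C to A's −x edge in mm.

The picture frame's min-x is at 40; the stool's min-x is 0; gap = 40 mm.

A is a stool. B is a bookshelf. C is a picture frame. The bookshelf is against the stool's +x side, with their −y faces flush. The picture frame is on top of the stool, centred. The gap from the picture frame to the stool's −x edge is 40 mm.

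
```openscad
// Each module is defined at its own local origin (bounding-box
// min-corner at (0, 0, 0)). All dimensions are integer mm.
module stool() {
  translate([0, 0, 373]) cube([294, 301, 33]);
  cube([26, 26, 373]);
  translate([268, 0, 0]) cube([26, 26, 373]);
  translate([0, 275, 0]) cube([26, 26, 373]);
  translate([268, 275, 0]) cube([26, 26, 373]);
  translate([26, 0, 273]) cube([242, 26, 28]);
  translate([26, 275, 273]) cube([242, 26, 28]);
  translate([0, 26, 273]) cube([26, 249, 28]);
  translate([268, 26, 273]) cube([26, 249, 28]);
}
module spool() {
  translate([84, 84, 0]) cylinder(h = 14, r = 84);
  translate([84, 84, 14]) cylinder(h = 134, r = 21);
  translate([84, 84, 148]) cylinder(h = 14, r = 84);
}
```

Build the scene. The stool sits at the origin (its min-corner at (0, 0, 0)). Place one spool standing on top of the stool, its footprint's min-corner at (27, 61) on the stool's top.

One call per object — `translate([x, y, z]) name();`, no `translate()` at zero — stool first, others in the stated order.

stool();
translate([27, 61, 406]) spool();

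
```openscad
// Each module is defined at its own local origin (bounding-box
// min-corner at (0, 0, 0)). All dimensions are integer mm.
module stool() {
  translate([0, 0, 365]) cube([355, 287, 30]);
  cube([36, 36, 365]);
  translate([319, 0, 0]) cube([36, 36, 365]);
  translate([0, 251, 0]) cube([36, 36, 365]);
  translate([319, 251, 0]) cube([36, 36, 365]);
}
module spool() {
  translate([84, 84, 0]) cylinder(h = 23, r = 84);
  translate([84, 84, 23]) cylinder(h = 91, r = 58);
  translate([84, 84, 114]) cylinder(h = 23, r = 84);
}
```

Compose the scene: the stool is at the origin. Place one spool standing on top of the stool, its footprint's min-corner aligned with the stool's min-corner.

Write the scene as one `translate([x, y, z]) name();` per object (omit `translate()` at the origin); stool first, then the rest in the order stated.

stool();
translate([0, 0, 395]) spool();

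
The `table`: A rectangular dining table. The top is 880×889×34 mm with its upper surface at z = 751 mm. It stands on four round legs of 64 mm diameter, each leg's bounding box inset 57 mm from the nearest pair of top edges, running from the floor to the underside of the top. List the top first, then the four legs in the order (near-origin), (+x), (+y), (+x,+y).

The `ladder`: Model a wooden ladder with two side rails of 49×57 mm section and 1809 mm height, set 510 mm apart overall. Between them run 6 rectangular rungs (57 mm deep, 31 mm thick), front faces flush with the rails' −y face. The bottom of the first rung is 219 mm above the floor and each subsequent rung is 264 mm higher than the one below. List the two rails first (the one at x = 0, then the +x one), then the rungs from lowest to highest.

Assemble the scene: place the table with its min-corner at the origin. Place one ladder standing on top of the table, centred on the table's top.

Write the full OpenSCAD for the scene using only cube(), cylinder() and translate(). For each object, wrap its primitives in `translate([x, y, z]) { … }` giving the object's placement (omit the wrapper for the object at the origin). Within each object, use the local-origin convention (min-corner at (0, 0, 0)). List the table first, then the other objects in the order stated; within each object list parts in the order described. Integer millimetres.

translate([0, 0, 717]) cube([880, 889, 34]);
translate([89, 89, 0]) cylinder(h = 717, r = 32);
translate([791, 89, 0]) cylinder(h = 717, r = 32);
translate([89, 800, 0]) cylinder(h = 717, r = 32);
translate([791, 800, 0]) cylinder(h = 717, r = 32);
translate([185, 416, 751]) {
  cube([49, 57, 1809]);
  translate([461, 0, 0]) cube([49, 57, 1809]);
  translate([49, 0, 219]) cube([412, 57, 31]);
  translate([49, 0, 483]) cube([412, 57, 31]);
  translate([49, 0, 747]) cube([412, 57, 31]);
  translate([49, 0, 1011]) cube([412, 57, 31]);
  translate([49, 0, 1275]) cube([412, 57, 31]);
  translate([49, 0, 1539]) cube([412, 57, 31]);
}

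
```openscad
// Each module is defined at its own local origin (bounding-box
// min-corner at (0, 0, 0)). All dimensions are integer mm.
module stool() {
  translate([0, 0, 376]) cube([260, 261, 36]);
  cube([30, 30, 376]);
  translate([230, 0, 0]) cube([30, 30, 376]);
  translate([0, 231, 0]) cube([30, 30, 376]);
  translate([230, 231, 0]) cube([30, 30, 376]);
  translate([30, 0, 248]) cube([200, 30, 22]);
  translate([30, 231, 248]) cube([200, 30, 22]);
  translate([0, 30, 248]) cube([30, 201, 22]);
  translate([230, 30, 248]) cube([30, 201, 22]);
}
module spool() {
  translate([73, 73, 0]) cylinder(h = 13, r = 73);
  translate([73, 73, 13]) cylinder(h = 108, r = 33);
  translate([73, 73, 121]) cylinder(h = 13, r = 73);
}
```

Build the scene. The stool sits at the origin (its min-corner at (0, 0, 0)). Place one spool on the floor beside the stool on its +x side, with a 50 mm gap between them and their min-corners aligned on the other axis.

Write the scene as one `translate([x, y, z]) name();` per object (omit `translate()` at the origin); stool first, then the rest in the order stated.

stool();
translate([310, 0, 0]) spool();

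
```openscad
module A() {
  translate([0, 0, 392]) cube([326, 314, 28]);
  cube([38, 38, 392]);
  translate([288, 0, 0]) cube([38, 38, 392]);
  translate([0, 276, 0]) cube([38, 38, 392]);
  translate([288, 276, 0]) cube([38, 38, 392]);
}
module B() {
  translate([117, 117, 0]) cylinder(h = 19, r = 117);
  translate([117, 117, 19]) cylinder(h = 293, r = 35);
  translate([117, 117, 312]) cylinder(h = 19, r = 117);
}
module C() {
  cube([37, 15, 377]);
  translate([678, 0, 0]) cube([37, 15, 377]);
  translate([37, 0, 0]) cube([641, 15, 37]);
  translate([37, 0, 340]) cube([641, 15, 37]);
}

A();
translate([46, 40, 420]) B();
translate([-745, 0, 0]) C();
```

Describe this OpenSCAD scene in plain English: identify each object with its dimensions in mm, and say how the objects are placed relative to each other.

A is a four-legged stool. The seat is a 326×314×28 mm slab whose top surface is at z = 420 mm; four square legs, each 38×38 mm in cross-section, run from the floor (z = 0) to the underside of the seat, each flush with a corner of the seat.

B is a spool: two coaxial disc flanges of radius 117 mm and thickness 19 mm, joined by a core cylinder of radius 35 mm and height 293 mm. The lower flange rests on z = 0 and the three cylinders share a vertical axis.

C is a rectangular picture frame lying in the x–z plane (depth along y). The opening is 641 mm wide (x) by 303 mm tall (z), surrounded by a border 37 mm wide on all four sides. The frame is 15 mm deep and is made of two full-height vertical stiles with two horizontal rails fitted between them.

The spool is on top of the stool, centred. The picture frame is on the floor beside the stool on its −x side.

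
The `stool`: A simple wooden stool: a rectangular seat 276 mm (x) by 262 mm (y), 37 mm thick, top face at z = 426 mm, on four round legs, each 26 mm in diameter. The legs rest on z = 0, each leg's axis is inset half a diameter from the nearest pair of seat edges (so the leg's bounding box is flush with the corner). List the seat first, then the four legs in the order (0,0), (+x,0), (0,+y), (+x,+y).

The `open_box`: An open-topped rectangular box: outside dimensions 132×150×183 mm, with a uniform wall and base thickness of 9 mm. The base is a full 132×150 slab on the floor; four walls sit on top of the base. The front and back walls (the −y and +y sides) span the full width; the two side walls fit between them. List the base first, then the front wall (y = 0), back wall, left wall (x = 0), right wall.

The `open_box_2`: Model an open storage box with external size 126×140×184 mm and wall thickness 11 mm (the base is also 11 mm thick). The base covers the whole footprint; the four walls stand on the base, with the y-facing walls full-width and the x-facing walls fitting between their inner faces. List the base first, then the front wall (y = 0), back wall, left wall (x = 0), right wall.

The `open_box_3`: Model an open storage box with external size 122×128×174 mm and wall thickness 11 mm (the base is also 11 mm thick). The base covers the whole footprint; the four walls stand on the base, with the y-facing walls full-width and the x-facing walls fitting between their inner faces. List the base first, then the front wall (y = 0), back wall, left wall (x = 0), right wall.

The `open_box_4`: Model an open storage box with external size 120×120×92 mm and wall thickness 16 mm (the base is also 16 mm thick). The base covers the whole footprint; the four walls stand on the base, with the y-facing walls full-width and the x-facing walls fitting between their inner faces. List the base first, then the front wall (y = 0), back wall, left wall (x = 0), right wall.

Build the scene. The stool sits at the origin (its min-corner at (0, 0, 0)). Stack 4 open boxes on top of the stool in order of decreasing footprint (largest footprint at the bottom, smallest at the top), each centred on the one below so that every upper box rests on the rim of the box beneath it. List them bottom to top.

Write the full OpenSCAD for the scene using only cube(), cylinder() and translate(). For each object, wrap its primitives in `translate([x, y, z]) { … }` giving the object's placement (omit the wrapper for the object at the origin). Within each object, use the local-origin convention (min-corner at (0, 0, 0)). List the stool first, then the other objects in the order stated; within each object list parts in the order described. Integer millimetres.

translate([0, 0, 389]) cube([276, 262, 37]);
translate([13, 13, 0]) cylinder(h = 389, r = 13);
translate([263, 13, 0]) cylinder(h = 389, r = 13);
translate([13, 249, 0]) cylinder(h = 389, r = 13);
translate([263, 249, 0]) cylinder(h = 389, r = 13);
translate([72, 56, 426]) {
  cube([132, 150, 9]);
  translate([0, 0, 9]) cube([132, 9, 174]);
  translate([0, 141, 9]) cube([132, 9, 174]);
  translate([0, 9, 9]) cube([9, 132, 174]);
  translate([123, 9, 9]) cube([9, 132, 174]);
}
translate([75, 61, 609]) {
  cube([126, 140, 11]);
  translate([0, 0, 11]) cube([126, 11, 173]);
  translate([0, 129, 11]) cube([126, 11, 173]);
  translate([0, 11, 11]) cube([11, 118, 173]);
  translate([115, 11, 11]) cube([11, 118, 173]);
}
translate([77, 67, 793]) {
  cube([122, 128, 11]);
  translate([0, 0, 11]) cube([122, 11, 163]);
  translate([0, 117, 11]) cube([122, 11, 163]);
  translate([0, 11, 11]) cube([11, 106, 163]);
  translate([111, 11, 11]) cube([11, 106, 163]);
}
translate([78, 71, 967]) {
  cube([120, 120, 16]);
  translate([0, 0, 16]) cube([120, 16, 76]);
  translate([0, 104, 16]) cube([120, 16, 76]);
  translate([0, 16, 16]) cube([16, 88, 76]);
  translate([104, 16, 16]) cube([16, 88, 76]);
}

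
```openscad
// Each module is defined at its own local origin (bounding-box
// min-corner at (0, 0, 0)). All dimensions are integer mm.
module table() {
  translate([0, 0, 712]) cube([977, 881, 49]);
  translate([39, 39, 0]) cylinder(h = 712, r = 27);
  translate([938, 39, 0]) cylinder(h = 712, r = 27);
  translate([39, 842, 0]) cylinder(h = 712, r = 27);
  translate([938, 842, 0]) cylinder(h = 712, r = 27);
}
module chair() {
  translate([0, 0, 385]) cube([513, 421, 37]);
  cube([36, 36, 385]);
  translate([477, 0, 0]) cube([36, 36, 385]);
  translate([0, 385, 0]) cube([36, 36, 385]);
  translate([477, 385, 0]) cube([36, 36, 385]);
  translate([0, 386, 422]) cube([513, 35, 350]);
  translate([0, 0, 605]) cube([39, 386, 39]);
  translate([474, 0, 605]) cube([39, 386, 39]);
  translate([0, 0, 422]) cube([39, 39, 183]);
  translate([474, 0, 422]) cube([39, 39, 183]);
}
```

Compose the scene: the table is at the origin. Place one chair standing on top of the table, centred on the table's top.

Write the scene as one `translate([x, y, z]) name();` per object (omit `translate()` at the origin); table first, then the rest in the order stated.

table();
translate([232, 230, 761]) chair();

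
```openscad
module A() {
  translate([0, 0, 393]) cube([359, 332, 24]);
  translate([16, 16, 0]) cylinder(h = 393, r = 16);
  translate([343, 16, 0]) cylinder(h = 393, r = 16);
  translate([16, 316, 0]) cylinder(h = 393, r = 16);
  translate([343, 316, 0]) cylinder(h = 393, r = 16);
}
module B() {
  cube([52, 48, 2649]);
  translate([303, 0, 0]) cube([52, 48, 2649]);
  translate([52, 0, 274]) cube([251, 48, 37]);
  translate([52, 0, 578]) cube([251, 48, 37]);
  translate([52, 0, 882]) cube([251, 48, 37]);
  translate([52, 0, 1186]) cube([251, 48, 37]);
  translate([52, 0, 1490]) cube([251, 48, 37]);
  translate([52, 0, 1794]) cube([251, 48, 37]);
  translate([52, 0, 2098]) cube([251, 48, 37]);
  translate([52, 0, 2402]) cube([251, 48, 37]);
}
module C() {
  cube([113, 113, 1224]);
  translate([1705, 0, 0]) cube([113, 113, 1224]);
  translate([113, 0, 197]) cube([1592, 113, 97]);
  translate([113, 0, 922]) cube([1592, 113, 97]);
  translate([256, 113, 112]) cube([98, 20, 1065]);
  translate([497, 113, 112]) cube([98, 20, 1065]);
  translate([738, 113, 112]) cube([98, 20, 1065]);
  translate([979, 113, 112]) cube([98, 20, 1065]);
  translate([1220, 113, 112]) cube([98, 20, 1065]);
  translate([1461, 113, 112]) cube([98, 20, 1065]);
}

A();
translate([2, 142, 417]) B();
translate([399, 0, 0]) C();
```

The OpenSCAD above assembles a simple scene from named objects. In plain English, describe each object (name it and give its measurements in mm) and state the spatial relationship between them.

A is a simple wooden stool: a rectangular seat 359 mm (x) by 332 mm (y), 24 mm thick, top face at z = 417 mm, on four round legs, each 32 mm in diameter. The legs rest on z = 0, each leg's axis is inset half a diameter from the nearest pair of seat edges (so the leg's bounding box is flush with the corner).

B is a wooden ladder with two side rails of 52×48 mm section and 2649 mm height, set 355 mm apart overall. Between them run 8 rectangular rungs (48 mm deep, 37 mm thick), front faces flush with the rails' −y face. The bottom of the first rung is 274 mm above the floor and each subsequent rung is 304 mm higher than the one below.

C is a fence section. Two 113×113 mm posts, 1224 mm tall, stand on the floor with a clear span of 1592 mm between their inner faces. Two horizontal rails of 113×97 mm section span the gap between the posts with their undersides at z = 197 mm and z = 922 mm, flush with the posts' −y face. 6 pickets, each 98 mm wide, 20 mm thick and 1065 mm tall, are fixed to the +y face of the rails with their bottoms at z = 112 mm, evenly spaced across the span with equal gaps (rounded down to the nearest mm) at the −x end and between each pair — any rounding remainder accumulates at the +x end.

The ladder is on top of the stool, centred. The fence section is on the floor beside the stool on its +x side.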